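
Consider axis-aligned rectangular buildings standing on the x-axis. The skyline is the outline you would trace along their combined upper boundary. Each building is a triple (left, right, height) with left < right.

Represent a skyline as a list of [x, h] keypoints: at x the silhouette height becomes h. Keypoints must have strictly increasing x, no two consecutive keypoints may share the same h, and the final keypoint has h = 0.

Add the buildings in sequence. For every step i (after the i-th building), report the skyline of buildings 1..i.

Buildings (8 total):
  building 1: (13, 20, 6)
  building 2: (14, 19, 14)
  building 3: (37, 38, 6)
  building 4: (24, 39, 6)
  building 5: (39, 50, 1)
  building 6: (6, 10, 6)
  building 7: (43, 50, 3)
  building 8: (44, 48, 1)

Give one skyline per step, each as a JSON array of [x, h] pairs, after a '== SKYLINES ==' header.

== SKYLINES ==
[[13,6],[20,0]]
[[13,6],[14,14],[19,6],[20,0]]
[[13,6],[14,14],[19,6],[20,0],[37,6],[38,0]]
[[13,6],[14,14],[19,6],[20,0],[24,6],[39,0]]
[[13,6],[14,14],[19,6],[20,0],[24,6],[39,1],[50,0]]
[[6,6],[10,0],[13,6],[14,14],[19,6],[20,0],[24,6],[39,1],[50,0]]
[[6,6],[10,0],[13,6],[14,14],[19,6],[20,0],[24,6],[39,1],[43,3],[50,0]]
[[6,6],[10,0],[13,6],[14,14],[19,6],[20,0],[24,6],[39,1],[43,3],[50,0]]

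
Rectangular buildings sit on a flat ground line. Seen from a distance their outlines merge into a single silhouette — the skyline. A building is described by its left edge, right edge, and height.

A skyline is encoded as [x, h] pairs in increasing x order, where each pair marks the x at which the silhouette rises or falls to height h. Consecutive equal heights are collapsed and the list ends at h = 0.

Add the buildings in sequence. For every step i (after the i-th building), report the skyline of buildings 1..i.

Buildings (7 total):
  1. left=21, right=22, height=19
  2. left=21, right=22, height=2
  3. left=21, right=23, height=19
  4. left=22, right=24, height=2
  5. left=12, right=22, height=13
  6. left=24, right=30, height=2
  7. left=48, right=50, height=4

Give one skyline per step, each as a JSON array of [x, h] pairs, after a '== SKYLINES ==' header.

== SKYLINES ==
[[21,19],[22,0]]
[[21,19],[22,0]]
[[21,19],[23,0]]
[[21,19],[23,2],[24,0]]
[[12,13],[21,19],[23,2],[24,0]]
[[12,13],[21,19],[23,2],[30,0]]
[[12,13],[21,19],[23,2],[30,0],[48,4],[50,0]]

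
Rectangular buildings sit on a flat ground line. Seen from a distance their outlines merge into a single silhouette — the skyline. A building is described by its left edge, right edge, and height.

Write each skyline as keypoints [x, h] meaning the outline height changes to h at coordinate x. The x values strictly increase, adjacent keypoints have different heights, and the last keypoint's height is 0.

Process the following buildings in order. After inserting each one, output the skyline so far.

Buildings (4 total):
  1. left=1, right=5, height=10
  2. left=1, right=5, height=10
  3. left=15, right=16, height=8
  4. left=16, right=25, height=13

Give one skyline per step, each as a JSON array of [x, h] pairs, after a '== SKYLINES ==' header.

== SKYLINES ==
[[1,10],[5,0]]
[[1,10],[5,0]]
[[1,10],[5,0],[15,8],[16,0]]
[[1,10],[5,0],[15,8],[16,13],[25,0]]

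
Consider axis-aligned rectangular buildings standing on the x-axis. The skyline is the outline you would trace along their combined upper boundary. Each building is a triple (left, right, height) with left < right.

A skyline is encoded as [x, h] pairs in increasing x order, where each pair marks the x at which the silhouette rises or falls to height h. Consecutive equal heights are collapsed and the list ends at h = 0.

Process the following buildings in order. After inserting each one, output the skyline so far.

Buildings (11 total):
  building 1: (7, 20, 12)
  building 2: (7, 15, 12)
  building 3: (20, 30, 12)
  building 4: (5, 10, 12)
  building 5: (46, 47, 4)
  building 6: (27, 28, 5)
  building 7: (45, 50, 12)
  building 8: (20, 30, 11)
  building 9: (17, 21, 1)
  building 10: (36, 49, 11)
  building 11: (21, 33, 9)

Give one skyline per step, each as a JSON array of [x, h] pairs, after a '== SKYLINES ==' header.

== SKYLINES ==
[[7,12],[20,0]]
[[7,12],[20,0]]
[[7,12],[30,0]]
[[5,12],[30,0]]
[[5,12],[30,0],[46,4],[47,0]]
[[5,12],[30,0],[46,4],[47,0]]
[[5,12],[30,0],[45,12],[50,0]]
[[5,12],[30,0],[45,12],[50,0]]
[[5,12],[30,0],[45,12],[50,0]]
[[5,12],[30,0],[36,11],[45,12],[50,0]]
[[5,12],[30,9],[33,0],[36,11],[45,12],[50,0]]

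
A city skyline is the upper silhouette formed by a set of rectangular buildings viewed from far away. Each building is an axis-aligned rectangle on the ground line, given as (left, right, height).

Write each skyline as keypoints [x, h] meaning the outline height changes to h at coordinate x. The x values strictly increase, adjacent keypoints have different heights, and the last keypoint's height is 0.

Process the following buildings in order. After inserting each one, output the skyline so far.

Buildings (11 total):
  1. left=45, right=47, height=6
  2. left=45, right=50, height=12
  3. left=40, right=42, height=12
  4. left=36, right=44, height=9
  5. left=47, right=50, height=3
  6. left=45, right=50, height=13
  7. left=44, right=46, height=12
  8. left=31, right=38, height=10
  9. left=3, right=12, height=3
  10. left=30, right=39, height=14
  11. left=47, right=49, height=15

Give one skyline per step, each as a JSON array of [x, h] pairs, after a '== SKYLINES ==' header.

== SKYLINES ==
[[45,6],[47,0]]
[[45,12],[50,0]]
[[40,12],[42,0],[45,12],[50,0]]
[[36,9],[40,12],[42,9],[44,0],[45,12],[50,0]]
[[36,9],[40,12],[42,9],[44,0],[45,12],[50,0]]
[[36,9],[40,12],[42,9],[44,0],[45,13],[50,0]]
[[36,9],[40,12],[42,9],[44,12],[45,13],[50,0]]
[[31,10],[38,9],[40,12],[42,9],[44,12],[45,13],[50,0]]
[[3,3],[12,0],[31,10],[38,9],[40,12],[42,9],[44,12],[45,13],[50,0]]
[[3,3],[12,0],[30,14],[39,9],[40,12],[42,9],[44,12],[45,13],[50,0]]
[[3,3],[12,0],[30,14],[39,9],[40,12],[42,9],[44,12],[45,13],[47,15],[49,13],[50,0]]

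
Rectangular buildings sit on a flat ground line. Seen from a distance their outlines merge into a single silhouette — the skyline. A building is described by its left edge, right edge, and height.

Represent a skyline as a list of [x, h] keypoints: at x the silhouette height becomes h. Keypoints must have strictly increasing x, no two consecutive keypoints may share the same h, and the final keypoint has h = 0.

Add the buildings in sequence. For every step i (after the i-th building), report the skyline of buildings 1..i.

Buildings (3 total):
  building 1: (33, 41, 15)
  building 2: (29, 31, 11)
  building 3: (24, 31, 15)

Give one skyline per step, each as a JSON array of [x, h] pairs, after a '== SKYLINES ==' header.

== SKYLINES ==
[[33,15],[41,0]]
[[29,11],[31,0],[33,15],[41,0]]
[[24,15],[31,0],[33,15],[41,0]]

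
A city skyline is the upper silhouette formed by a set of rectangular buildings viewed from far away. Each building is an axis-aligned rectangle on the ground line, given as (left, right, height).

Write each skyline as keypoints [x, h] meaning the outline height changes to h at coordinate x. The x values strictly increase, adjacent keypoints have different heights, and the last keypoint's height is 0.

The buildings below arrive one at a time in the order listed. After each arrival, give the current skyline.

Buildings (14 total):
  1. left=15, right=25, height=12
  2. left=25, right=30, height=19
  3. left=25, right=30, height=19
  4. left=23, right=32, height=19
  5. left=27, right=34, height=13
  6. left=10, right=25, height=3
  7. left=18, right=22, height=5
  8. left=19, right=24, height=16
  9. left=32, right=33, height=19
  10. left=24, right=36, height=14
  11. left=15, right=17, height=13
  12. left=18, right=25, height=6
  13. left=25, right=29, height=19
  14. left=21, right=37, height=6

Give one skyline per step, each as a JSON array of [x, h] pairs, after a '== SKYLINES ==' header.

== SKYLINES ==
[[15,12],[25,0]]
[[15,12],[25,19],[30,0]]
[[15,12],[25,19],[30,0]]
[[15,12],[23,19],[32,0]]
[[15,12],[23,19],[32,13],[34,0]]
[[10,3],[15,12],[23,19],[32,13],[34,0]]
[[10,3],[15,12],[23,19],[32,13],[34,0]]
[[10,3],[15,12],[19,16],[23,19],[32,13],[34,0]]
[[10,3],[15,12],[19,16],[23,19],[33,13],[34,0]]
[[10,3],[15,12],[19,16],[23,19],[33,14],[36,0]]
[[10,3],[15,13],[17,12],[19,16],[23,19],[33,14],[36,0]]
[[10,3],[15,13],[17,12],[19,16],[23,19],[33,14],[36,0]]
[[10,3],[15,13],[17,12],[19,16],[23,19],[33,14],[36,0]]
[[10,3],[15,13],[17,12],[19,16],[23,19],[33,14],[36,6],[37,0]]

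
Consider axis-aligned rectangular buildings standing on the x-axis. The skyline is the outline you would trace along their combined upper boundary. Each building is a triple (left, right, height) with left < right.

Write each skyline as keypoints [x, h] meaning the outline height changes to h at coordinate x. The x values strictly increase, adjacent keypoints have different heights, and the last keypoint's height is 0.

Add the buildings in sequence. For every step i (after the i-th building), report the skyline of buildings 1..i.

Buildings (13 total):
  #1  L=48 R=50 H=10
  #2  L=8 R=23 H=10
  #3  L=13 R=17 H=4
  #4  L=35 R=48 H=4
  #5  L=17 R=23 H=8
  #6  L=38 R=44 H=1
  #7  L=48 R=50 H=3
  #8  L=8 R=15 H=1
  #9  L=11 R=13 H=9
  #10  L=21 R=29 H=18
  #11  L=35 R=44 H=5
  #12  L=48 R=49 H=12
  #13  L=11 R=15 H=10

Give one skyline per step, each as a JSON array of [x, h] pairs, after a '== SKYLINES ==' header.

== SKYLINES ==
[[48,10],[50,0]]
[[8,10],[23,0],[48,10],[50,0]]
[[8,10],[23,0],[48,10],[50,0]]
[[8,10],[23,0],[35,4],[48,10],[50,0]]
[[8,10],[23,0],[35,4],[48,10],[50,0]]
[[8,10],[23,0],[35,4],[48,10],[50,0]]
[[8,10],[23,0],[35,4],[48,10],[50,0]]
[[8,10],[23,0],[35,4],[48,10],[50,0]]
[[8,10],[23,0],[35,4],[48,10],[50,0]]
[[8,10],[21,18],[29,0],[35,4],[48,10],[50,0]]
[[8,10],[21,18],[29,0],[35,5],[44,4],[48,10],[50,0]]
[[8,10],[21,18],[29,0],[35,5],[44,4],[48,12],[49,10],[50,0]]
[[8,10],[21,18],[29,0],[35,5],[44,4],[48,12],[49,10],[50,0]]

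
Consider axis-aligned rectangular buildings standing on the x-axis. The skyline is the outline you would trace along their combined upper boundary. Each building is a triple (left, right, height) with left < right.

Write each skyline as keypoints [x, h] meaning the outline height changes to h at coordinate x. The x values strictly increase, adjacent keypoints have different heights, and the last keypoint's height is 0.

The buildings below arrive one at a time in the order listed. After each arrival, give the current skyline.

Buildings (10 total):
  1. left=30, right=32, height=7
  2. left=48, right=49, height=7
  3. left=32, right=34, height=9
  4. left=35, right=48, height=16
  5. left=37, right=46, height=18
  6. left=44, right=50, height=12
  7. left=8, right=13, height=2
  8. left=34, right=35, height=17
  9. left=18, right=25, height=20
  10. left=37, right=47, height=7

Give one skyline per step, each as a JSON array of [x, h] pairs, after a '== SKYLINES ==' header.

== SKYLINES ==
[[30,7],[32,0]]
[[30,7],[32,0],[48,7],[49,0]]
[[30,7],[32,9],[34,0],[48,7],[49,0]]
[[30,7],[32,9],[34,0],[35,16],[48,7],[49,0]]
[[30,7],[32,9],[34,0],[35,16],[37,18],[46,16],[48,7],[49,0]]
[[30,7],[32,9],[34,0],[35,16],[37,18],[46,16],[48,12],[50,0]]
[[8,2],[13,0],[30,7],[32,9],[34,0],[35,16],[37,18],[46,16],[48,12],[50,0]]
[[8,2],[13,0],[30,7],[32,9],[34,17],[35,16],[37,18],[46,16],[48,12],[50,0]]
[[8,2],[13,0],[18,20],[25,0],[30,7],[32,9],[34,17],[35,16],[37,18],[46,16],[48,12],[50,0]]
[[8,2],[13,0],[18,20],[25,0],[30,7],[32,9],[34,17],[35,16],[37,18],[46,16],[48,12],[50,0]]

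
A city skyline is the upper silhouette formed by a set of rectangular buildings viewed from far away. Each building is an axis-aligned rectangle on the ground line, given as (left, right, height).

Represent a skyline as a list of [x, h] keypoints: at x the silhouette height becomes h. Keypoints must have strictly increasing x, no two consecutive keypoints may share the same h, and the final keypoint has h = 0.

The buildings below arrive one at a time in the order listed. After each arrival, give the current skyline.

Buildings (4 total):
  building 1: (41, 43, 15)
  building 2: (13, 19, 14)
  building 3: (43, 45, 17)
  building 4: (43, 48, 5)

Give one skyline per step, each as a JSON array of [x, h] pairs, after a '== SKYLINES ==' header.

== SKYLINES ==
[[41,15],[43,0]]
[[13,14],[19,0],[41,15],[43,0]]
[[13,14],[19,0],[41,15],[43,17],[45,0]]
[[13,14],[19,0],[41,15],[43,17],[45,5],[48,0]]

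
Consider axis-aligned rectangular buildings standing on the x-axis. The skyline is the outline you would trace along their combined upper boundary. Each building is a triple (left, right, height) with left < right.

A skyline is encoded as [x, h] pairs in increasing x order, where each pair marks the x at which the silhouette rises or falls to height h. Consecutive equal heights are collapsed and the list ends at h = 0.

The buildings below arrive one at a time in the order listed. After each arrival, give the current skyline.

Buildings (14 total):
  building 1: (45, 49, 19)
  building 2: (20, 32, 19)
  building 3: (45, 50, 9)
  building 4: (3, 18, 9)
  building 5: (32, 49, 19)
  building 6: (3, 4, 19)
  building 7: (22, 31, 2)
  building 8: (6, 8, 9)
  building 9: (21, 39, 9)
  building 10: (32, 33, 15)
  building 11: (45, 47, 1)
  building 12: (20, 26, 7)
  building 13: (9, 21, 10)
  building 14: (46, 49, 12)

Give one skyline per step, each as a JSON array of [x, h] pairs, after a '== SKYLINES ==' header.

== SKYLINES ==
[[45,19],[49,0]]
[[20,19],[32,0],[45,19],[49,0]]
[[20,19],[32,0],[45,19],[49,9],[50,0]]
[[3,9],[18,0],[20,19],[32,0],[45,19],[49,9],[50,0]]
[[3,9],[18,0],[20,19],[49,9],[50,0]]
[[3,19],[4,9],[18,0],[20,19],[49,9],[50,0]]
[[3,19],[4,9],[18,0],[20,19],[49,9],[50,0]]
[[3,19],[4,9],[18,0],[20,19],[49,9],[50,0]]
[[3,19],[4,9],[18,0],[20,19],[49,9],[50,0]]
[[3,19],[4,9],[18,0],[20,19],[49,9],[50,0]]
[[3,19],[4,9],[18,0],[20,19],[49,9],[50,0]]
[[3,19],[4,9],[18,0],[20,19],[49,9],[50,0]]
[[3,19],[4,9],[9,10],[20,19],[49,9],[50,0]]
[[3,19],[4,9],[9,10],[20,19],[49,9],[50,0]]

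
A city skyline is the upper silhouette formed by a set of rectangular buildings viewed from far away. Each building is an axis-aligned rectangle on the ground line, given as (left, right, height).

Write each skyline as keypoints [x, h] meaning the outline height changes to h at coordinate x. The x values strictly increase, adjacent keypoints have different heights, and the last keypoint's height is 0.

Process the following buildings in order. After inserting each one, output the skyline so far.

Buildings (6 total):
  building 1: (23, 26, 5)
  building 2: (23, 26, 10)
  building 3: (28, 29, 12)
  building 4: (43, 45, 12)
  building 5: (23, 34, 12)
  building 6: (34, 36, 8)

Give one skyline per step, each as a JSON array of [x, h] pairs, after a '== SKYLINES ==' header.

== SKYLINES ==
[[23,5],[26,0]]
[[23,10],[26,0]]
[[23,10],[26,0],[28,12],[29,0]]
[[23,10],[26,0],[28,12],[29,0],[43,12],[45,0]]
[[23,12],[34,0],[43,12],[45,0]]
[[23,12],[34,8],[36,0],[43,12],[45,0]]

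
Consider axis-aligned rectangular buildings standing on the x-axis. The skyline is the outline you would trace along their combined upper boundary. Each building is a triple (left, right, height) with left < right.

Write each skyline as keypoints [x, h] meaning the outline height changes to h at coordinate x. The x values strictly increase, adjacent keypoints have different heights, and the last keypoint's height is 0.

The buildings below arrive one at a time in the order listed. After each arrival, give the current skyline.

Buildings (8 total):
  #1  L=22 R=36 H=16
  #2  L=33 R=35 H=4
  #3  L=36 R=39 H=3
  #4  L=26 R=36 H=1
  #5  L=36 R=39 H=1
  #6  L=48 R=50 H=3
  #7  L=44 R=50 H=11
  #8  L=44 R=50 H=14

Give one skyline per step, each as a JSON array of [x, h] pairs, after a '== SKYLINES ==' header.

== SKYLINES ==
[[22,16],[36,0]]
[[22,16],[36,0]]
[[22,16],[36,3],[39,0]]
[[22,16],[36,3],[39,0]]
[[22,16],[36,3],[39,0]]
[[22,16],[36,3],[39,0],[48,3],[50,0]]
[[22,16],[36,3],[39,0],[44,11],[50,0]]
[[22,16],[36,3],[39,0],[44,14],[50,0]]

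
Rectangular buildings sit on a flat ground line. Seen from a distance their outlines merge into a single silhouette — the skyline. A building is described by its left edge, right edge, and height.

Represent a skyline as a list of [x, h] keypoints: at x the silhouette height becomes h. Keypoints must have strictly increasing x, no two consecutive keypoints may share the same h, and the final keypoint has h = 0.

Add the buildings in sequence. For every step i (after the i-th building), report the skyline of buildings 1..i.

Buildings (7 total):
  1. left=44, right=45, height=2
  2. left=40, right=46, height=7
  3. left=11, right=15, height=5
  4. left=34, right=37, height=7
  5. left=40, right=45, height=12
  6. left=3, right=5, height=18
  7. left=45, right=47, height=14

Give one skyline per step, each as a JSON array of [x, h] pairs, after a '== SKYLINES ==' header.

== SKYLINES ==
[[44,2],[45,0]]
[[40,7],[46,0]]
[[11,5],[15,0],[40,7],[46,0]]
[[11,5],[15,0],[34,7],[37,0],[40,7],[46,0]]
[[11,5],[15,0],[34,7],[37,0],[40,12],[45,7],[46,0]]
[[3,18],[5,0],[11,5],[15,0],[34,7],[37,0],[40,12],[45,7],[46,0]]
[[3,18],[5,0],[11,5],[15,0],[34,7],[37,0],[40,12],[45,14],[47,0]]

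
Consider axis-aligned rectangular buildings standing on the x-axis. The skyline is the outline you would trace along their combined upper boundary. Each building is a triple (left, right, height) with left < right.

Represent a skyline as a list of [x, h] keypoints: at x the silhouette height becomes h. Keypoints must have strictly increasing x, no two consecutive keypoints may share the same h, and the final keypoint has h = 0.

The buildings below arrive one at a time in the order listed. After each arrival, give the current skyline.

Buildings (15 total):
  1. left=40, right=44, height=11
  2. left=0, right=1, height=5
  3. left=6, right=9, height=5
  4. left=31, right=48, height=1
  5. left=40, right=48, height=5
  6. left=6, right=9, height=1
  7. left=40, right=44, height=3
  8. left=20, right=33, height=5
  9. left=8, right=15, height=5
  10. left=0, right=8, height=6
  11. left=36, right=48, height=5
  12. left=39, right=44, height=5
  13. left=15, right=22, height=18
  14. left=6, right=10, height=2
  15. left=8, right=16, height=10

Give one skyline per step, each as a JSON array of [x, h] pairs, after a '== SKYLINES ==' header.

== SKYLINES ==
[[40,11],[44,0]]
[[0,5],[1,0],[40,11],[44,0]]
[[0,5],[1,0],[6,5],[9,0],[40,11],[44,0]]
[[0,5],[1,0],[6,5],[9,0],[31,1],[40,11],[44,1],[48,0]]
[[0,5],[1,0],[6,5],[9,0],[31,1],[40,11],[44,5],[48,0]]
[[0,5],[1,0],[6,5],[9,0],[31,1],[40,11],[44,5],[48,0]]
[[0,5],[1,0],[6,5],[9,0],[31,1],[40,11],[44,5],[48,0]]
[[0,5],[1,0],[6,5],[9,0],[20,5],[33,1],[40,11],[44,5],[48,0]]
[[0,5],[1,0],[6,5],[15,0],[20,5],[33,1],[40,11],[44,5],[48,0]]
[[0,6],[8,5],[15,0],[20,5],[33,1],[40,11],[44,5],[48,0]]
[[0,6],[8,5],[15,0],[20,5],[33,1],[36,5],[40,11],[44,5],[48,0]]
[[0,6],[8,5],[15,0],[20,5],[33,1],[36,5],[40,11],[44,5],[48,0]]
[[0,6],[8,5],[15,18],[22,5],[33,1],[36,5],[40,11],[44,5],[48,0]]
[[0,6],[8,5],[15,18],[22,5],[33,1],[36,5],[40,11],[44,5],[48,0]]
[[0,6],[8,10],[15,18],[22,5],[33,1],[36,5],[40,11],[44,5],[48,0]]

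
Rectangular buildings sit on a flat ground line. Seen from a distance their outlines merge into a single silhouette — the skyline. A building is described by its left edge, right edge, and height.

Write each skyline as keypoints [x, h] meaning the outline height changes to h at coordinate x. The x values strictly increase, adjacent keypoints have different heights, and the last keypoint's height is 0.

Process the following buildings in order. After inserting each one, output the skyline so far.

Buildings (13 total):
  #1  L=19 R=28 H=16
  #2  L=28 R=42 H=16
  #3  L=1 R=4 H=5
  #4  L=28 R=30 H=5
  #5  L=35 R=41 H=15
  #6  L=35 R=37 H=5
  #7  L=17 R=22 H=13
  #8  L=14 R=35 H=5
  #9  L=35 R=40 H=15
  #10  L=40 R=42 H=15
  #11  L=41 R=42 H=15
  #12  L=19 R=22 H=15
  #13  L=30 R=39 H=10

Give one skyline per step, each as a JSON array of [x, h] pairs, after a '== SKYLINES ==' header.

== SKYLINES ==
[[19,16],[28,0]]
[[19,16],[42,0]]
[[1,5],[4,0],[19,16],[42,0]]
[[1,5],[4,0],[19,16],[42,0]]
[[1,5],[4,0],[19,16],[42,0]]
[[1,5],[4,0],[19,16],[42,0]]
[[1,5],[4,0],[17,13],[19,16],[42,0]]
[[1,5],[4,0],[14,5],[17,13],[19,16],[42,0]]
[[1,5],[4,0],[14,5],[17,13],[19,16],[42,0]]
[[1,5],[4,0],[14,5],[17,13],[19,16],[42,0]]
[[1,5],[4,0],[14,5],[17,13],[19,16],[42,0]]
[[1,5],[4,0],[14,5],[17,13],[19,16],[42,0]]
[[1,5],[4,0],[14,5],[17,13],[19,16],[42,0]]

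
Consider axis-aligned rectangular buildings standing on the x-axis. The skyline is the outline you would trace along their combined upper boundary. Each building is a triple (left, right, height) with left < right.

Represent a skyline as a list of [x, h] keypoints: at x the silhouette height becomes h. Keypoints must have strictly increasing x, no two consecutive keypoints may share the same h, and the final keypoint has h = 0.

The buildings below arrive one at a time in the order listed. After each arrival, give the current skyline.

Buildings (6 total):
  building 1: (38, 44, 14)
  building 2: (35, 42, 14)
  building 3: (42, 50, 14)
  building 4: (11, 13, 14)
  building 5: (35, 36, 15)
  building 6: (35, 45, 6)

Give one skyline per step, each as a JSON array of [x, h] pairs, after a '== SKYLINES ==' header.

== SKYLINES ==
[[38,14],[44,0]]
[[35,14],[44,0]]
[[35,14],[50,0]]
[[11,14],[13,0],[35,14],[50,0]]
[[11,14],[13,0],[35,15],[36,14],[50,0]]
[[11,14],[13,0],[35,15],[36,14],[50,0]]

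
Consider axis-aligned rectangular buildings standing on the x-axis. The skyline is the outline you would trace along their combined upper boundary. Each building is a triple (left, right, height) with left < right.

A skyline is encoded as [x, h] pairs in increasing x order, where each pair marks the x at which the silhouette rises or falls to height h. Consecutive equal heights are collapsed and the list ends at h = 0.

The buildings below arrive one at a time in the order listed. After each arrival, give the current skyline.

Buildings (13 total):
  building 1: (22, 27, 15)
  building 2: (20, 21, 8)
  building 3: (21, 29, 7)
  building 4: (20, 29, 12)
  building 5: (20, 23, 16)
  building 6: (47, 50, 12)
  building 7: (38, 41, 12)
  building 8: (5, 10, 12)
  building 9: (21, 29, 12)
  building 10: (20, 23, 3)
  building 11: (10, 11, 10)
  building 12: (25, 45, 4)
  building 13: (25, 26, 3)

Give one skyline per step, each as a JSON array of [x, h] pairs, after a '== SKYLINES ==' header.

== SKYLINES ==
[[22,15],[27,0]]
[[20,8],[21,0],[22,15],[27,0]]
[[20,8],[21,7],[22,15],[27,7],[29,0]]
[[20,12],[22,15],[27,12],[29,0]]
[[20,16],[23,15],[27,12],[29,0]]
[[20,16],[23,15],[27,12],[29,0],[47,12],[50,0]]
[[20,16],[23,15],[27,12],[29,0],[38,12],[41,0],[47,12],[50,0]]
[[5,12],[10,0],[20,16],[23,15],[27,12],[29,0],[38,12],[41,0],[47,12],[50,0]]
[[5,12],[10,0],[20,16],[23,15],[27,12],[29,0],[38,12],[41,0],[47,12],[50,0]]
[[5,12],[10,0],[20,16],[23,15],[27,12],[29,0],[38,12],[41,0],[47,12],[50,0]]
[[5,12],[10,10],[11,0],[20,16],[23,15],[27,12],[29,0],[38,12],[41,0],[47,12],[50,0]]
[[5,12],[10,10],[11,0],[20,16],[23,15],[27,12],[29,4],[38,12],[41,4],[45,0],[47,12],[50,0]]
[[5,12],[10,10],[11,0],[20,16],[23,15],[27,12],[29,4],[38,12],[41,4],[45,0],[47,12],[50,0]]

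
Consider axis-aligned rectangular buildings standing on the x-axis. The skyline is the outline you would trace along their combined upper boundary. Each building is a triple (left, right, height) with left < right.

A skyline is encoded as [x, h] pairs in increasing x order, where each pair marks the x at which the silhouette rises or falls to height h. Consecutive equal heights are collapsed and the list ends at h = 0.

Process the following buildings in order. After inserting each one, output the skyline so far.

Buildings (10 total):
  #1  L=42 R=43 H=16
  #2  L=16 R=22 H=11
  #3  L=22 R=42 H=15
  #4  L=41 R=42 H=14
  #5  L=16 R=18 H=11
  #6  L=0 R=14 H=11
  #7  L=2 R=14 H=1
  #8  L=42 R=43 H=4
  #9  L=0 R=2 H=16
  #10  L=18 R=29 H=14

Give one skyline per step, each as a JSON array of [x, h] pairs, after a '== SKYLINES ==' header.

== SKYLINES ==
[[42,16],[43,0]]
[[16,11],[22,0],[42,16],[43,0]]
[[16,11],[22,15],[42,16],[43,0]]
[[16,11],[22,15],[42,16],[43,0]]
[[16,11],[22,15],[42,16],[43,0]]
[[0,11],[14,0],[16,11],[22,15],[42,16],[43,0]]
[[0,11],[14,0],[16,11],[22,15],[42,16],[43,0]]
[[0,11],[14,0],[16,11],[22,15],[42,16],[43,0]]
[[0,16],[2,11],[14,0],[16,11],[22,15],[42,16],[43,0]]
[[0,16],[2,11],[14,0],[16,11],[18,14],[22,15],[42,16],[43,0]]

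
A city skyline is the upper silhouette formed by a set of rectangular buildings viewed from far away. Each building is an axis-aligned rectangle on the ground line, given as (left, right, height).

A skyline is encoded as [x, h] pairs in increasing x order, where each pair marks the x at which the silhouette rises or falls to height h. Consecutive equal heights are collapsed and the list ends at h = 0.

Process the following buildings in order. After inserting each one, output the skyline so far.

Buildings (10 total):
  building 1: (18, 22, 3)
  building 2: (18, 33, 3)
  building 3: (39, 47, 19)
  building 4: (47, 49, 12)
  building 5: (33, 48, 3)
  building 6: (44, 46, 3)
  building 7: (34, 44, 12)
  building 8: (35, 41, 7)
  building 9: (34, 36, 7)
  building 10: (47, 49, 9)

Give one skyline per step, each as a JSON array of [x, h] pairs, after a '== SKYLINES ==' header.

== SKYLINES ==
[[18,3],[22,0]]
[[18,3],[33,0]]
[[18,3],[33,0],[39,19],[47,0]]
[[18,3],[33,0],[39,19],[47,12],[49,0]]
[[18,3],[39,19],[47,12],[49,0]]
[[18,3],[39,19],[47,12],[49,0]]
[[18,3],[34,12],[39,19],[47,12],[49,0]]
[[18,3],[34,12],[39,19],[47,12],[49,0]]
[[18,3],[34,12],[39,19],[47,12],[49,0]]
[[18,3],[34,12],[39,19],[47,12],[49,0]]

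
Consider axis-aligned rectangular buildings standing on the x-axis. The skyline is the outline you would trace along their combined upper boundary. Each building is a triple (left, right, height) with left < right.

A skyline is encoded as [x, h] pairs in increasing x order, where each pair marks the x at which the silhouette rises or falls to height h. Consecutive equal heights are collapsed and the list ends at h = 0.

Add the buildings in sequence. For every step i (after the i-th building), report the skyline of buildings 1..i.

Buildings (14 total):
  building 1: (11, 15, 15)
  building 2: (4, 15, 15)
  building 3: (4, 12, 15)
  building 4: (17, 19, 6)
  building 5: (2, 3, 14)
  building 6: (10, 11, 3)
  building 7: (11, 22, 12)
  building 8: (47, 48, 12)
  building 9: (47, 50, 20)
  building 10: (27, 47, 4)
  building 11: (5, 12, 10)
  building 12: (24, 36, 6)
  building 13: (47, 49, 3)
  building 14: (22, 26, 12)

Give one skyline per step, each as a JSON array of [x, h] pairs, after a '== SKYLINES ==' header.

== SKYLINES ==
[[11,15],[15,0]]
[[4,15],[15,0]]
[[4,15],[15,0]]
[[4,15],[15,0],[17,6],[19,0]]
[[2,14],[3,0],[4,15],[15,0],[17,6],[19,0]]
[[2,14],[3,0],[4,15],[15,0],[17,6],[19,0]]
[[2,14],[3,0],[4,15],[15,12],[22,0]]
[[2,14],[3,0],[4,15],[15,12],[22,0],[47,12],[48,0]]
[[2,14],[3,0],[4,15],[15,12],[22,0],[47,20],[50,0]]
[[2,14],[3,0],[4,15],[15,12],[22,0],[27,4],[47,20],[50,0]]
[[2,14],[3,0],[4,15],[15,12],[22,0],[27,4],[47,20],[50,0]]
[[2,14],[3,0],[4,15],[15,12],[22,0],[24,6],[36,4],[47,20],[50,0]]
[[2,14],[3,0],[4,15],[15,12],[22,0],[24,6],[36,4],[47,20],[50,0]]
[[2,14],[3,0],[4,15],[15,12],[26,6],[36,4],[47,20],[50,0]]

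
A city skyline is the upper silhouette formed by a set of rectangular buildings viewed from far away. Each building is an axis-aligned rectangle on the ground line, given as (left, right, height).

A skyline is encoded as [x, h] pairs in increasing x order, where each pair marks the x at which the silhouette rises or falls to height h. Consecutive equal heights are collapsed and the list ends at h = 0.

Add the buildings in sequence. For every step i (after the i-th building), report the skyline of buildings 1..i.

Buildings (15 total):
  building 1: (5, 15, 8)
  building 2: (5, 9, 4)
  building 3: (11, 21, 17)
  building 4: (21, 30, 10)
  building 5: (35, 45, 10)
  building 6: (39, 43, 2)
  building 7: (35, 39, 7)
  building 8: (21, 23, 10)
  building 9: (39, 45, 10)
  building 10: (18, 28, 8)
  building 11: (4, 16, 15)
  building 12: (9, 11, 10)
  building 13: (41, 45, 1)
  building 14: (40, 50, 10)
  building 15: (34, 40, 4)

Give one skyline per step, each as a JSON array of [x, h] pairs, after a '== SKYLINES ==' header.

== SKYLINES ==
[[5,8],[15,0]]
[[5,8],[15,0]]
[[5,8],[11,17],[21,0]]
[[5,8],[11,17],[21,10],[30,0]]
[[5,8],[11,17],[21,10],[30,0],[35,10],[45,0]]
[[5,8],[11,17],[21,10],[30,0],[35,10],[45,0]]
[[5,8],[11,17],[21,10],[30,0],[35,10],[45,0]]
[[5,8],[11,17],[21,10],[30,0],[35,10],[45,0]]
[[5,8],[11,17],[21,10],[30,0],[35,10],[45,0]]
[[5,8],[11,17],[21,10],[30,0],[35,10],[45,0]]
[[4,15],[11,17],[21,10],[30,0],[35,10],[45,0]]
[[4,15],[11,17],[21,10],[30,0],[35,10],[45,0]]
[[4,15],[11,17],[21,10],[30,0],[35,10],[45,0]]
[[4,15],[11,17],[21,10],[30,0],[35,10],[50,0]]
[[4,15],[11,17],[21,10],[30,0],[34,4],[35,10],[50,0]]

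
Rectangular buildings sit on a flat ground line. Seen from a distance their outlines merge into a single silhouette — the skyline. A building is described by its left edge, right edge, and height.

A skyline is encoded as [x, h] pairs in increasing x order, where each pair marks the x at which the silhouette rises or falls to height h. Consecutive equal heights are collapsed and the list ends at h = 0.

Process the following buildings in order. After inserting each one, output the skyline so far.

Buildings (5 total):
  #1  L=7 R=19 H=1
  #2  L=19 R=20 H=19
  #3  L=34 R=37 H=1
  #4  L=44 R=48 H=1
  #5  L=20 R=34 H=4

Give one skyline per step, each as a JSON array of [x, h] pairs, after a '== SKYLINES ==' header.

== SKYLINES ==
[[7,1],[19,0]]
[[7,1],[19,19],[20,0]]
[[7,1],[19,19],[20,0],[34,1],[37,0]]
[[7,1],[19,19],[20,0],[34,1],[37,0],[44,1],[48,0]]
[[7,1],[19,19],[20,4],[34,1],[37,0],[44,1],[48,0]]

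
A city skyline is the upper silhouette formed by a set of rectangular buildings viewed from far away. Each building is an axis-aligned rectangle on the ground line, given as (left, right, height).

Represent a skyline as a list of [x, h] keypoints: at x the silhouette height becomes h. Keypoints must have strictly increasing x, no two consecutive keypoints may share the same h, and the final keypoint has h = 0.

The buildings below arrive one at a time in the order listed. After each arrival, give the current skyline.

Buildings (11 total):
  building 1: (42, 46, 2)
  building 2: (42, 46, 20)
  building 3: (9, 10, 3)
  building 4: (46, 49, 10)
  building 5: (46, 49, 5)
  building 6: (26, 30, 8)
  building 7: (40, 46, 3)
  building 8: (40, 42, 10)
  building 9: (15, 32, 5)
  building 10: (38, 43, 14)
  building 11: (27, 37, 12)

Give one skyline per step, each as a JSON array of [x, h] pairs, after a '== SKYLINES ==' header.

== SKYLINES ==
[[42,2],[46,0]]
[[42,20],[46,0]]
[[9,3],[10,0],[42,20],[46,0]]
[[9,3],[10,0],[42,20],[46,10],[49,0]]
[[9,3],[10,0],[42,20],[46,10],[49,0]]
[[9,3],[10,0],[26,8],[30,0],[42,20],[46,10],[49,0]]
[[9,3],[10,0],[26,8],[30,0],[40,3],[42,20],[46,10],[49,0]]
[[9,3],[10,0],[26,8],[30,0],[40,10],[42,20],[46,10],[49,0]]
[[9,3],[10,0],[15,5],[26,8],[30,5],[32,0],[40,10],[42,20],[46,10],[49,0]]
[[9,3],[10,0],[15,5],[26,8],[30,5],[32,0],[38,14],[42,20],[46,10],[49,0]]
[[9,3],[10,0],[15,5],[26,8],[27,12],[37,0],[38,14],[42,20],[46,10],[49,0]]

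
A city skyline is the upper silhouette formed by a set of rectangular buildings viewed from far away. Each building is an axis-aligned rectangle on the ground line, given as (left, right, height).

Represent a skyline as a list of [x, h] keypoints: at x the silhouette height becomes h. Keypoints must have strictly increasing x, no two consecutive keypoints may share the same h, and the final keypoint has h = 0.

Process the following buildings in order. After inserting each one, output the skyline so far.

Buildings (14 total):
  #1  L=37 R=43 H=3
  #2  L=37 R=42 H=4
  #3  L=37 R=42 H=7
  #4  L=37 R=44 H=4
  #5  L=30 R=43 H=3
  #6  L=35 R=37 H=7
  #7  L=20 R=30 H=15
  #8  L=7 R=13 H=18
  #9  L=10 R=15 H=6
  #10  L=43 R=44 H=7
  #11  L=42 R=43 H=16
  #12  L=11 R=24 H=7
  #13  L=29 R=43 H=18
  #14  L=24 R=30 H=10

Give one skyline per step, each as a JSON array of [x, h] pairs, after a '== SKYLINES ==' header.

== SKYLINES ==
[[37,3],[43,0]]
[[37,4],[42,3],[43,0]]
[[37,7],[42,3],[43,0]]
[[37,7],[42,4],[44,0]]
[[30,3],[37,7],[42,4],[44,0]]
[[30,3],[35,7],[42,4],[44,0]]
[[20,15],[30,3],[35,7],[42,4],[44,0]]
[[7,18],[13,0],[20,15],[30,3],[35,7],[42,4],[44,0]]
[[7,18],[13,6],[15,0],[20,15],[30,3],[35,7],[42,4],[44,0]]
[[7,18],[13,6],[15,0],[20,15],[30,3],[35,7],[42,4],[43,7],[44,0]]
[[7,18],[13,6],[15,0],[20,15],[30,3],[35,7],[42,16],[43,7],[44,0]]
[[7,18],[13,7],[20,15],[30,3],[35,7],[42,16],[43,7],[44,0]]
[[7,18],[13,7],[20,15],[29,18],[43,7],[44,0]]
[[7,18],[13,7],[20,15],[29,18],[43,7],[44,0]]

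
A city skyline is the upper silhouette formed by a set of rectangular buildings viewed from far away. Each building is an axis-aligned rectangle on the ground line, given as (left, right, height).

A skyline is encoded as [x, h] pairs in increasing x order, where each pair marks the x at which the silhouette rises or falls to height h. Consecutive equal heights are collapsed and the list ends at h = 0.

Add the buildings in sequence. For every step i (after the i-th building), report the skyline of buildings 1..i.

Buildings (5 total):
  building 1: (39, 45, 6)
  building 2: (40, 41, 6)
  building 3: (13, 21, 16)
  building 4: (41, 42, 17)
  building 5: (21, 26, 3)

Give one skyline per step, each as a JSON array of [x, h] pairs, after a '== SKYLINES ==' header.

== SKYLINES ==
[[39,6],[45,0]]
[[39,6],[45,0]]
[[13,16],[21,0],[39,6],[45,0]]
[[13,16],[21,0],[39,6],[41,17],[42,6],[45,0]]
[[13,16],[21,3],[26,0],[39,6],[41,17],[42,6],[45,0]]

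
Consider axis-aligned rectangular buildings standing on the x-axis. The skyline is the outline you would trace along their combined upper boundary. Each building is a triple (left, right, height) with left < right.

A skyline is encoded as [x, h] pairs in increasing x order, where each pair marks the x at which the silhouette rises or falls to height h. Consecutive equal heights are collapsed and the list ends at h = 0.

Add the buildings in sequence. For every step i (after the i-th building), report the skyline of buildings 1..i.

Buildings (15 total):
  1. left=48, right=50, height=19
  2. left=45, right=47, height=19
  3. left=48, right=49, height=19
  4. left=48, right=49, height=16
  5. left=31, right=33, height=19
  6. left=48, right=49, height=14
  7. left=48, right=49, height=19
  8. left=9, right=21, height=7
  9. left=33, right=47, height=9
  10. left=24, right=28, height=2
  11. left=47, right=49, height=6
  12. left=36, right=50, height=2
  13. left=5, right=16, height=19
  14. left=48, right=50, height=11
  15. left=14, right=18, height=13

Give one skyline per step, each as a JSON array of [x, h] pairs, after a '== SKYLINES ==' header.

== SKYLINES ==
[[48,19],[50,0]]
[[45,19],[47,0],[48,19],[50,0]]
[[45,19],[47,0],[48,19],[50,0]]
[[45,19],[47,0],[48,19],[50,0]]
[[31,19],[33,0],[45,19],[47,0],[48,19],[50,0]]
[[31,19],[33,0],[45,19],[47,0],[48,19],[50,0]]
[[31,19],[33,0],[45,19],[47,0],[48,19],[50,0]]
[[9,7],[21,0],[31,19],[33,0],[45,19],[47,0],[48,19],[50,0]]
[[9,7],[21,0],[31,19],[33,9],[45,19],[47,0],[48,19],[50,0]]
[[9,7],[21,0],[24,2],[28,0],[31,19],[33,9],[45,19],[47,0],[48,19],[50,0]]
[[9,7],[21,0],[24,2],[28,0],[31,19],[33,9],[45,19],[47,6],[48,19],[50,0]]
[[9,7],[21,0],[24,2],[28,0],[31,19],[33,9],[45,19],[47,6],[48,19],[50,0]]
[[5,19],[16,7],[21,0],[24,2],[28,0],[31,19],[33,9],[45,19],[47,6],[48,19],[50,0]]
[[5,19],[16,7],[21,0],[24,2],[28,0],[31,19],[33,9],[45,19],[47,6],[48,19],[50,0]]
[[5,19],[16,13],[18,7],[21,0],[24,2],[28,0],[31,19],[33,9],[45,19],[47,6],[48,19],[50,0]]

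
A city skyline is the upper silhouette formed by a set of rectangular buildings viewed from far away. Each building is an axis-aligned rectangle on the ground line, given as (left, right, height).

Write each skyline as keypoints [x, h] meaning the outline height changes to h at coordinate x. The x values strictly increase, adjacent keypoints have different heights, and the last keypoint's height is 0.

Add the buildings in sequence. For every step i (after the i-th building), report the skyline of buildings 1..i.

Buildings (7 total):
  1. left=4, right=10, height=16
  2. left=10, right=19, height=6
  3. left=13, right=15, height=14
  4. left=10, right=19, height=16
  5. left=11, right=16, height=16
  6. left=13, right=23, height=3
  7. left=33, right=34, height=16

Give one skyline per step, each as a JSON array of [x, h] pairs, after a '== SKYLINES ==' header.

== SKYLINES ==
[[4,16],[10,0]]
[[4,16],[10,6],[19,0]]
[[4,16],[10,6],[13,14],[15,6],[19,0]]
[[4,16],[19,0]]
[[4,16],[19,0]]
[[4,16],[19,3],[23,0]]
[[4,16],[19,3],[23,0],[33,16],[34,0]]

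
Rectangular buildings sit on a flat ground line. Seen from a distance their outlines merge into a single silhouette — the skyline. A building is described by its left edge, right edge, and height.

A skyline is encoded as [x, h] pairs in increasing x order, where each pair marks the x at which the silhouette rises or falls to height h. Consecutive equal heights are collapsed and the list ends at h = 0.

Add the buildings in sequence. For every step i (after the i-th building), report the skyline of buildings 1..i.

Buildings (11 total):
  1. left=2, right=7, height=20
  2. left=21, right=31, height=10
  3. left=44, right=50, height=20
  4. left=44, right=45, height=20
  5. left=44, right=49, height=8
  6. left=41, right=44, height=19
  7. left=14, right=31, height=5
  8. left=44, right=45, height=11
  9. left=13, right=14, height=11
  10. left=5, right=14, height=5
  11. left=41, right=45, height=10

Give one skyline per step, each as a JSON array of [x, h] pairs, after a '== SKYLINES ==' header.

== SKYLINES ==
[[2,20],[7,0]]
[[2,20],[7,0],[21,10],[31,0]]
[[2,20],[7,0],[21,10],[31,0],[44,20],[50,0]]
[[2,20],[7,0],[21,10],[31,0],[44,20],[50,0]]
[[2,20],[7,0],[21,10],[31,0],[44,20],[50,0]]
[[2,20],[7,0],[21,10],[31,0],[41,19],[44,20],[50,0]]
[[2,20],[7,0],[14,5],[21,10],[31,0],[41,19],[44,20],[50,0]]
[[2,20],[7,0],[14,5],[21,10],[31,0],[41,19],[44,20],[50,0]]
[[2,20],[7,0],[13,11],[14,5],[21,10],[31,0],[41,19],[44,20],[50,0]]
[[2,20],[7,5],[13,11],[14,5],[21,10],[31,0],[41,19],[44,20],[50,0]]
[[2,20],[7,5],[13,11],[14,5],[21,10],[31,0],[41,19],[44,20],[50,0]]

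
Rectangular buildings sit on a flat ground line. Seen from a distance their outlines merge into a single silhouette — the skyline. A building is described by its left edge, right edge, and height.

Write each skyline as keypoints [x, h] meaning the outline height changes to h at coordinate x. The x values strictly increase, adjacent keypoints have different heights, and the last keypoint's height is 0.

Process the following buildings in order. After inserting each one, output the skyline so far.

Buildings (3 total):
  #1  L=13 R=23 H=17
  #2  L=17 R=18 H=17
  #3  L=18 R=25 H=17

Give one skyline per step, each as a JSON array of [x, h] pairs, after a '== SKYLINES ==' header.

== SKYLINES ==
[[13,17],[23,0]]
[[13,17],[23,0]]
[[13,17],[25,0]]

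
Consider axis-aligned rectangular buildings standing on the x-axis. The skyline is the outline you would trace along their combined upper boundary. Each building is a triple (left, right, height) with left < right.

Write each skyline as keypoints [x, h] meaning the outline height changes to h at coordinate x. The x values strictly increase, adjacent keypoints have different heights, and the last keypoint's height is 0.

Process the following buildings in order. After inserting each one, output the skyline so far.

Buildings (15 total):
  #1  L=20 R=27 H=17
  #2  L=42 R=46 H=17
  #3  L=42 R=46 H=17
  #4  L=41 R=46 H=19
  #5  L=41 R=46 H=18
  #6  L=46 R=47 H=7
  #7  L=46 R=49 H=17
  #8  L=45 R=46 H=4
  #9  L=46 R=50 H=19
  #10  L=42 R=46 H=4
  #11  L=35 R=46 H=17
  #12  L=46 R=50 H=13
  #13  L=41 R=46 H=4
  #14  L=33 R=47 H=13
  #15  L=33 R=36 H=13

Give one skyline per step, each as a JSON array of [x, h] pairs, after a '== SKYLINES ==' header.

== SKYLINES ==
[[20,17],[27,0]]
[[20,17],[27,0],[42,17],[46,0]]
[[20,17],[27,0],[42,17],[46,0]]
[[20,17],[27,0],[41,19],[46,0]]
[[20,17],[27,0],[41,19],[46,0]]
[[20,17],[27,0],[41,19],[46,7],[47,0]]
[[20,17],[27,0],[41,19],[46,17],[49,0]]
[[20,17],[27,0],[41,19],[46,17],[49,0]]
[[20,17],[27,0],[41,19],[50,0]]
[[20,17],[27,0],[41,19],[50,0]]
[[20,17],[27,0],[35,17],[41,19],[50,0]]
[[20,17],[27,0],[35,17],[41,19],[50,0]]
[[20,17],[27,0],[35,17],[41,19],[50,0]]
[[20,17],[27,0],[33,13],[35,17],[41,19],[50,0]]
[[20,17],[27,0],[33,13],[35,17],[41,19],[50,0]]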